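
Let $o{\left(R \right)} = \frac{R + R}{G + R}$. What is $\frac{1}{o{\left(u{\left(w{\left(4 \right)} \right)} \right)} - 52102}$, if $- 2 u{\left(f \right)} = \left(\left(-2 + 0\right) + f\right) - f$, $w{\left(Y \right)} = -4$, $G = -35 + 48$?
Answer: $- \frac{7}{364713} \approx -1.9193 \cdot 10^{-5}$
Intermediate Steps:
$G = 13$
$u{\left(f \right)} = 1$ ($u{\left(f \right)} = - \frac{\left(\left(-2 + 0\right) + f\right) - f}{2} = - \frac{\left(-2 + f\right) - f}{2} = \left(- \frac{1}{2}\right) \left(-2\right) = 1$)
$o{\left(R \right)} = \frac{2 R}{13 + R}$ ($o{\left(R \right)} = \frac{R + R}{13 + R} = \frac{2 R}{13 + R}$)
$\frac{1}{o{\left(u{\left(w{\left(4 \right)} \right)} \right)} - 52102} = \frac{1}{2 \cdot 1 \frac{1}{13 + 1} - 52102} = \frac{1}{2 \cdot 1 \cdot \frac{1}{14} - 52102} = \frac{1}{\frac{1}{7} - 52102} = \frac{1}{- \frac{364713}{7}} = - \frac{7}{364713}$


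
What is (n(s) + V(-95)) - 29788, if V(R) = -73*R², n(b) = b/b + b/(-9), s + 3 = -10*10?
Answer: -6197405/9 ≈ -6.8860e+5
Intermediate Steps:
s = -103 (s = -3 - 10*10 = -3 - 100 = -103)
n(b) = 1 - b/9 (n(b) = 1 + b*(-⅑) = 1 - b/9)
(n(s) + V(-95)) - 29788 = ((1 - ⅑*(-103)) - 73*(-95)²) - 29788 = ((1 + 103/9) - 73*9025) - 29788 = (112/9 - 658825) - 29788 = -5929313/9 - 29788 = -6197405/9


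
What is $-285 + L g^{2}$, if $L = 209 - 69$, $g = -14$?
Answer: $27155$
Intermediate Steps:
$L = 140$
$-285 + L g^{2} = -285 + 140 \left(-14\right)^{2} = -285 + 140 \cdot 196 = -285 + 27440 = 27155$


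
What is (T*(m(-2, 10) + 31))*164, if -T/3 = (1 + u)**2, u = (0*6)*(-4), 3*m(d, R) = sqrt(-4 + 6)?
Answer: -15252 - 164*sqrt(2) ≈ -15484.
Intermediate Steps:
m(d, R) = sqrt(2)/3 (m(d, R) = sqrt(-4 + 6)/3 = sqrt(2)/3)
u = 0 (u = 0*(-4) = 0)
T = -3 (T = -3*(1 + 0)**2 = -3*1**2 = -3*1 = -3)
(T*(m(-2, 10) + 31))*164 = -3*(sqrt(2)/3 + 31)*164 = -3*(31 + sqrt(2)/3)*164 = (-93 - sqrt(2))*164 = -15252 - 164*sqrt(2)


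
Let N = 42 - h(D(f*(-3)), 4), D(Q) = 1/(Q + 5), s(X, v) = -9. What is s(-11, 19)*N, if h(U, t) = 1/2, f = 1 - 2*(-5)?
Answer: -747/2 ≈ -373.50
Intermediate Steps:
f = 11 (f = 1 + 10 = 11)
D(Q) = 1/(5 + Q)
h(U, t) = ½
N = 83/2 (N = 42 - 1*½ = 42 - ½ = 83/2 ≈ 41.500)
s(-11, 19)*N = -9*83/2 = -747/2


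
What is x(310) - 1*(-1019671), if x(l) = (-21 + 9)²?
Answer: 1019815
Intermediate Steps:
x(l) = 144 (x(l) = (-12)² = 144)
x(310) - 1*(-1019671) = 144 - 1*(-1019671) = 144 + 1019671 = 1019815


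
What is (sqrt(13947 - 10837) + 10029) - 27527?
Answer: -17498 + sqrt(3110) ≈ -17442.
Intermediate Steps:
(sqrt(13947 - 10837) + 10029) - 27527 = (sqrt(3110) + 10029) - 27527 = (10029 + sqrt(3110)) - 27527 = -17498 + sqrt(3110)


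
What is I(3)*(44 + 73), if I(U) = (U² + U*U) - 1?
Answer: 1989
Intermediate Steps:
I(U) = -1 + 2*U² (I(U) = (U² + U²) - 1 = 2*U² - 1 = -1 + 2*U²)
I(3)*(44 + 73) = (-1 + 2*3²)*(44 + 73) = (-1 + 2*9)*117 = (-1 + 18)*117 = 17*117 = 1989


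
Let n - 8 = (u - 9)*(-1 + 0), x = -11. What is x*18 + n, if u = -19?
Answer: -162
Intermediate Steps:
n = 36 (n = 8 + (-19 - 9)*(-1 + 0) = 8 - 28*(-1) = 8 + 28 = 36)
x*18 + n = -11*18 + 36 = -198 + 36 = -162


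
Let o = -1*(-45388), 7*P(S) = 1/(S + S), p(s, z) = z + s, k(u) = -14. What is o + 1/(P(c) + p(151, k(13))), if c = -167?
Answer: 14538005678/320305 ≈ 45388.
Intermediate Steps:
p(s, z) = s + z
P(S) = 1/(14*S) (P(S) = 1/(7*(S + S)) = 1/(7*((2*S))) = (1/(2*S))/7 = 1/(14*S))
o = 45388
o + 1/(P(c) + p(151, k(13))) = 45388 + 1/((1/14)/(-167) + (151 - 14)) = 45388 + 1/((1/14)*(-1/167) + 137) = 45388 + 1/(-1/2338 + 137) = 45388 + 1/(320305/2338) = 45388 + 2338/320305 = 14538005678/320305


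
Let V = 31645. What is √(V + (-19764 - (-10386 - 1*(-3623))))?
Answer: 2*√4661 ≈ 136.54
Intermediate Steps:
√(V + (-19764 - (-10386 - 1*(-3623)))) = √(31645 + (-19764 - (-10386 - 1*(-3623)))) = √(31645 + (-19764 - (-10386 + 3623))) = √(31645 + (-19764 - 1*(-6763))) = √(31645 + (-19764 + 6763)) = √(31645 - 13001) = √18644 = 2*√4661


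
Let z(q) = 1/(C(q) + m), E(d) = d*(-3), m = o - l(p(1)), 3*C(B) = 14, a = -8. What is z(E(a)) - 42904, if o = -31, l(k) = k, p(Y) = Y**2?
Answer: -3518131/82 ≈ -42904.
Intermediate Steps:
C(B) = 14/3 (C(B) = (1/3)*14 = 14/3)
m = -32 (m = -31 - 1*1**2 = -31 - 1*1 = -31 - 1 = -32)
E(d) = -3*d
z(q) = -3/82 (z(q) = 1/(14/3 - 32) = 1/(-82/3) = -3/82)
z(E(a)) - 42904 = -3/82 - 42904 = -3518131/82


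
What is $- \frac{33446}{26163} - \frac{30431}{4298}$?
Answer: $- \frac{939917161}{112448574} \approx -8.3586$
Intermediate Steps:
$- \frac{33446}{26163} - \frac{30431}{4298} = - \frac{939917161}{112448574}$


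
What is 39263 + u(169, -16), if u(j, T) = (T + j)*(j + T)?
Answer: 62672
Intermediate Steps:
u(j, T) = (T + j)**2 (u(j, T) = (T + j)*(T + j) = (T + j)**2)
39263 + u(169, -16) = 39263 + (-16 + 169)**2 = 39263 + 153**2 = 39263 + 23409 = 62672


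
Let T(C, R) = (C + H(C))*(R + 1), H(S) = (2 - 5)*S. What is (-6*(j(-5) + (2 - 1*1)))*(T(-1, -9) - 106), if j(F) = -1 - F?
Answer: 3660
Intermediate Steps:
H(S) = -3*S
T(C, R) = -2*C*(1 + R) (T(C, R) = (C - 3*C)*(R + 1) = (-2*C)*(1 + R) = -2*C*(1 + R))
(-6*(j(-5) + (2 - 1*1)))*(T(-1, -9) - 106) = (-6*((-1 - 1*(-5)) + (2 - 1*1)))*(2*(-1)*(-1 - 1*(-9)) - 106) = (-6*((-1 + 5) + (2 - 1)))*(2*(-1)*(-1 + 9) - 106) = (-6*(4 + 1))*(2*(-1)*8 - 106) = (-6*5)*(-16 - 106) = -30*(-122) = 3660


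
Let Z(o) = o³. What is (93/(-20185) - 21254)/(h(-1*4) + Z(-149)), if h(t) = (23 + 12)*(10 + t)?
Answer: 429012083/66766711715 ≈ 0.0064255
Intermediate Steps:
h(t) = 350 + 35*t (h(t) = 35*(10 + t) = 350 + 35*t)
(93/(-20185) - 21254)/(h(-1*4) + Z(-149)) = (93/(-20185) - 21254)/((350 + 35*(-1*4)) + (-149)³) = (93*(-1/20185) - 21254)/((350 + 35*(-4)) - 3307949) = (-93/20185 - 21254)/((350 - 140) - 3307949) = -429012083/(20185*(210 - 3307949)) = -429012083/20185/(-3307739) = -429012083/20185*(-1/3307739) = 429012083/66766711715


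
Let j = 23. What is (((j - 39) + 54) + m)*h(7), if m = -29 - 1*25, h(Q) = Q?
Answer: -112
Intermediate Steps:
m = -54 (m = -29 - 25 = -54)
(((j - 39) + 54) + m)*h(7) = (((23 - 39) + 54) - 54)*7 = ((-16 + 54) - 54)*7 = (38 - 54)*7 = -16*7 = -112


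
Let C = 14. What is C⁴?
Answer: 38416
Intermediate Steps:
C⁴ = 14⁴ = 38416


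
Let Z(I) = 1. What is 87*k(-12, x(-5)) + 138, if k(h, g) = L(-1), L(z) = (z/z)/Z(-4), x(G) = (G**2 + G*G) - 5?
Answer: 225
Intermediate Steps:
x(G) = -5 + 2*G**2 (x(G) = (G**2 + G**2) - 5 = 2*G**2 - 5 = -5 + 2*G**2)
L(z) = 1 (L(z) = (z/z)/1 = 1*1 = 1)
k(h, g) = 1
87*k(-12, x(-5)) + 138 = 87*1 + 138 = 87 + 138 = 225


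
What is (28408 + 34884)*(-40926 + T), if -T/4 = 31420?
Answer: -10544826952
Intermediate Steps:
T = -125680 (T = -4*31420 = -125680)
(28408 + 34884)*(-40926 + T) = (28408 + 34884)*(-40926 - 125680) = 63292*(-166606) = -10544826952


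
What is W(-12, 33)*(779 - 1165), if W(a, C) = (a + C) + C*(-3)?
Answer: 30108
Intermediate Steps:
W(a, C) = a - 2*C (W(a, C) = (C + a) - 3*C = a - 2*C)
W(-12, 33)*(779 - 1165) = (-12 - 2*33)*(779 - 1165) = (-12 - 66)*(-386) = -78*(-386) = 30108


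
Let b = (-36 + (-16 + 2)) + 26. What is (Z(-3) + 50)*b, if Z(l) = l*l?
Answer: -1416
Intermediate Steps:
b = -24 (b = (-36 - 14) + 26 = -50 + 26 = -24)
Z(l) = l²
(Z(-3) + 50)*b = ((-3)² + 50)*(-24) = (9 + 50)*(-24) = 59*(-24) = -1416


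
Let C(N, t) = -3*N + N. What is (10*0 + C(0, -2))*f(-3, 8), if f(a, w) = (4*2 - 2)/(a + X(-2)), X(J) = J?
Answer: 0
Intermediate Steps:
C(N, t) = -2*N
f(a, w) = 6/(-2 + a) (f(a, w) = (4*2 - 2)/(a - 2) = (8 - 2)/(-2 + a) = 6/(-2 + a))
(10*0 + C(0, -2))*f(-3, 8) = (10*0 - 2*0)*(6/(-2 - 3)) = (0 + 0)*(6/(-5)) = 0*(6*(-⅕)) = 0*(-6/5) = 0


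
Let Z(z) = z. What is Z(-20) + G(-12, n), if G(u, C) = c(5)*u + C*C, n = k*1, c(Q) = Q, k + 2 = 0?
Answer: -76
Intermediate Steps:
k = -2 (k = -2 + 0 = -2)
n = -2 (n = -2*1 = -2)
G(u, C) = C² + 5*u (G(u, C) = 5*u + C*C = 5*u + C² = C² + 5*u)
Z(-20) + G(-12, n) = -20 + ((-2)² + 5*(-12)) = -20 + (4 - 60) = -20 - 56 = -76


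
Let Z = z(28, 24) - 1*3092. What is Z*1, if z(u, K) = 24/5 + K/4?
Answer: -15406/5 ≈ -3081.2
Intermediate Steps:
z(u, K) = 24/5 + K/4 (z(u, K) = 24*(⅕) + K*(¼) = 24/5 + K/4)
Z = -15406/5 (Z = (24/5 + (¼)*24) - 1*3092 = (24/5 + 6) - 3092 = 54/5 - 3092 = -15406/5 ≈ -3081.2)
Z*1 = -15406/5*1 = -15406/5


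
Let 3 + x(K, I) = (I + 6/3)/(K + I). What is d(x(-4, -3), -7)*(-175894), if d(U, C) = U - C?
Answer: -5100926/7 ≈ -7.2870e+5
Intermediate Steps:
x(K, I) = -3 + (2 + I)/(I + K) (x(K, I) = -3 + (I + 6/3)/(K + I) = -3 + (I + 6*(1/3))/(I + K) = -3 + (I + 2)/(I + K) = -3 + (2 + I)/(I + K))
d(x(-4, -3), -7)*(-175894) = ((2 - 3*(-4) - 2*(-3))/(-3 - 4) - 1*(-7))*(-175894) = ((2 + 12 + 6)/(-7) + 7)*(-175894) = (-1/7*20 + 7)*(-175894) = (-20/7 + 7)*(-175894) = (29/7)*(-175894) = -5100926/7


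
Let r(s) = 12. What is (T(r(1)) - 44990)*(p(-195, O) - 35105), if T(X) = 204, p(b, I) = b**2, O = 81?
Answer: -130775120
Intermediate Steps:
(T(r(1)) - 44990)*(p(-195, O) - 35105) = (204 - 44990)*((-195)**2 - 35105) = -44786*(38025 - 35105) = -44786*2920 = -130775120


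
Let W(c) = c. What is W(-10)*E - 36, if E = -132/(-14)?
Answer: -912/7 ≈ -130.29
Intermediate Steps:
E = 66/7 (E = -132*(-1/14) = 66/7 ≈ 9.4286)
W(-10)*E - 36 = -10*66/7 - 36 = -660/7 - 36 = -912/7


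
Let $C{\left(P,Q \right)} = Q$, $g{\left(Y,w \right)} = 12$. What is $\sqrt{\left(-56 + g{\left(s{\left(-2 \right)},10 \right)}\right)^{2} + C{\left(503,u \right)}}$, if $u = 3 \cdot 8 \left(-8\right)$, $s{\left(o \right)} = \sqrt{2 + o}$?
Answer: $4 \sqrt{109} \approx 41.761$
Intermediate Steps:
$u = -192$ ($u = 24 \left(-8\right) = -192$)
$\sqrt{\left(-56 + g{\left(s{\left(-2 \right)},10 \right)}\right)^{2} + C{\left(503,u \right)}} = \sqrt{\left(-56 + 12\right)^{2} - 192} = \sqrt{\left(-44\right)^{2} - 192} = \sqrt{1936 - 192} = \sqrt{1744} = 4 \sqrt{109}$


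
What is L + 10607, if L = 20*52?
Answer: 11647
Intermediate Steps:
L = 1040
L + 10607 = 1040 + 10607 = 11647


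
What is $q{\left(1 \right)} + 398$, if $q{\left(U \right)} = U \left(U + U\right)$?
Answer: $400$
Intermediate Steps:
$q{\left(U \right)} = 2 U^{2}$ ($q{\left(U \right)} = U 2 U = 2 U^{2}$)
$q{\left(1 \right)} + 398 = 2 \cdot 1^{2} + 398 = 2 \cdot 1 + 398 = 2 + 398 = 400$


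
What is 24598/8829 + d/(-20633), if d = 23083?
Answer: 303730727/182168757 ≈ 1.6673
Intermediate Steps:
24598/8829 + d/(-20633) = 24598/8829 + 23083/(-20633) = 24598*(1/8829) + 23083*(-1/20633) = 24598/8829 - 23083/20633 = 303730727/182168757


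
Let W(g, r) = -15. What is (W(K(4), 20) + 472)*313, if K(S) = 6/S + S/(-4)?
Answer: 143041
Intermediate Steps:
K(S) = 6/S - S/4 (K(S) = 6/S + S*(-1/4) = 6/S - S/4)
(W(K(4), 20) + 472)*313 = (-15 + 472)*313 = 457*313 = 143041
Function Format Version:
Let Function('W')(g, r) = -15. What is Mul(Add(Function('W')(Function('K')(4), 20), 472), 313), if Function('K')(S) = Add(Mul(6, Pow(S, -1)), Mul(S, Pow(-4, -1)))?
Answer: 143041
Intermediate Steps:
Function('K')(S) = Add(Mul(6, Pow(S, -1)), Mul(Rational(-1, 4), S)) (Function('K')(S) = Add(Mul(6, Pow(S, -1)), Mul(S, Rational(-1, 4))) = Add(Mul(6, Pow(S, -1)), Mul(Rational(-1, 4), S)))
Mul(Add(Function('W')(Function('K')(4), 20), 472), 313) = Mul(Add(-15, 472), 313) = Mul(457, 313) = 143041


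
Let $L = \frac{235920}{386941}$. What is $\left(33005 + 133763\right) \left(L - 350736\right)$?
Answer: $- \frac{22632736118135808}{386941} \approx -5.8491 \cdot 10^{10}$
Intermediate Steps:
$L = \frac{235920}{386941}$ ($L = 235920 \cdot \frac{1}{386941} = \frac{235920}{386941} \approx 0.6097$)
$\left(33005 + 133763\right) \left(L - 350736\right) = \left(33005 + 133763\right) \left(\frac{235920}{386941} - 350736\right) = 166768 \left(- \frac{135713902656}{386941}\right) = - \frac{22632736118135808}{386941}$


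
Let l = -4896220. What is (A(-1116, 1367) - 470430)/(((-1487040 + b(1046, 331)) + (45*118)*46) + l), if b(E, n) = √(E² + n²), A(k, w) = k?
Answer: 2894820894000/37687319796323 + 471546*√1203677/37687319796323 ≈ 0.076825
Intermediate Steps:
(A(-1116, 1367) - 470430)/(((-1487040 + b(1046, 331)) + (45*118)*46) + l) = (-1116 - 470430)/(((-1487040 + √(1046² + 331²)) + (45*118)*46) - 4896220) = -471546/(((-1487040 + √(1094116 + 109561)) + 5310*46) - 4896220) = -471546/(((-1487040 + √1203677) + 244260) - 4896220) = -471546/((-1242780 + √1203677) - 4896220) = -471546/(-6139000 + √1203677)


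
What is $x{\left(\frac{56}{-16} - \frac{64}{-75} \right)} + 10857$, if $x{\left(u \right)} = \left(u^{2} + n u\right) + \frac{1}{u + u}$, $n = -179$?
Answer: $\frac{101272837423}{8932500} \approx 11338.0$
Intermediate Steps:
$x{\left(u \right)} = u^{2} + \frac{1}{2 u} - 179 u$ ($x{\left(u \right)} = \left(u^{2} - 179 u\right) + \frac{1}{u + u} = \left(u^{2} - 179 u\right) + \frac{1}{2 u} = u^{2} + \frac{1}{2 u} - 179 u$)
$x{\left(\frac{56}{-16} - \frac{64}{-75} \right)} + 10857 = \left(\left(\frac{56}{-16} - \frac{64}{-75}\right)^{2} + \frac{1}{2 \left(\frac{56}{-16} - \frac{64}{-75}\right)} - 179 \left(\frac{56}{-16} - \frac{64}{-75}\right)\right) + 10857 = \left(\left(56 \left(- \frac{1}{16}\right) - - \frac{64}{75}\right)^{2} + \frac{1}{2 \left(56 \left(- \frac{1}{16}\right) - - \frac{64}{75}\right)} - 179 \left(56 \left(- \frac{1}{16}\right) - - \frac{64}{75}\right)\right) + 10857 = \left(\left(- \frac{7}{2} + \frac{64}{75}\right)^{2} + \frac{1}{2 \left(- \frac{7}{2} + \frac{64}{75}\right)} - 179 \left(- \frac{7}{2} + \frac{64}{75}\right)\right) + 10857 = \left(\left(- \frac{397}{150}\right)^{2} + \frac{1}{2 \left(- \frac{397}{150}\right)} - - \frac{71063}{150}\right) + 10857 = \left(\frac{157609}{22500} + \frac{1}{2} \left(- \frac{150}{397}\right) + \frac{71063}{150}\right) + 10857 = \left(\frac{157609}{22500} - \frac{75}{397} + \frac{71063}{150}\right) + 10857 = \frac{4292684923}{8932500} + 10857 = \frac{101272837423}{8932500}$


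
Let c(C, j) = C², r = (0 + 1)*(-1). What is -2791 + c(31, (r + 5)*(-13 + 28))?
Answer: -1830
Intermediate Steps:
r = -1 (r = 1*(-1) = -1)
-2791 + c(31, (r + 5)*(-13 + 28)) = -2791 + 31² = -2791 + 961 = -1830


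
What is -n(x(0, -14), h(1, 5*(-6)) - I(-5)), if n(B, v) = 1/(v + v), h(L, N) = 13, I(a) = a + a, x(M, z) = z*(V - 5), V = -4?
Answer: -1/46 ≈ -0.021739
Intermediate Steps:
x(M, z) = -9*z (x(M, z) = z*(-4 - 5) = z*(-9) = -9*z)
I(a) = 2*a
n(B, v) = 1/(2*v)
-n(x(0, -14), h(1, 5*(-6)) - I(-5)) = -1/(2*(13 - 2*(-5))) = -1/(2*(13 - 1*(-10))) = -1/(2*(13 + 10)) = -1/(2*23) = -1*1/46 = -1/46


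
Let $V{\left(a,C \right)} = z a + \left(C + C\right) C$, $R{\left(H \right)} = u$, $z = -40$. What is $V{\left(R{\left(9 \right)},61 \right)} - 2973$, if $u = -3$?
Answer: $4589$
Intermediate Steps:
$R{\left(H \right)} = -3$
$V{\left(a,C \right)} = - 40 a + 2 C^{2}$ ($V{\left(a,C \right)} = - 40 a + \left(C + C\right) C = - 40 a + 2 C C = - 40 a + 2 C^{2}$)
$V{\left(R{\left(9 \right)},61 \right)} - 2973 = \left(\left(-40\right) \left(-3\right) + 2 \cdot 61^{2}\right) - 2973 = \left(120 + 2 \cdot 3721\right) - 2973 = \left(120 + 7442\right) - 2973 = 7562 - 2973 = 4589$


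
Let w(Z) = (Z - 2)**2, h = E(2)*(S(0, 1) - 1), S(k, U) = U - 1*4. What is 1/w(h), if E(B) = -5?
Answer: 1/324 ≈ 0.0030864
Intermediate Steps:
S(k, U) = -4 + U (S(k, U) = U - 4 = -4 + U)
h = 20 (h = -5*((-4 + 1) - 1) = -5*(-3 - 1) = -5*(-4) = 20)
w(Z) = (-2 + Z)**2
1/w(h) = 1/((-2 + 20)**2) = 1/(18**2) = 1/324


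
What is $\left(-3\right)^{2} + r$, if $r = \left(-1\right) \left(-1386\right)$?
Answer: $1395$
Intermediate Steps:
$r = 1386$
$\left(-3\right)^{2} + r = \left(-3\right)^{2} + 1386 = 9 + 1386 = 1395$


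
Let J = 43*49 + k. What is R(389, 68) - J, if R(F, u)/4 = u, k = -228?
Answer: -1607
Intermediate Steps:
R(F, u) = 4*u
J = 1879 (J = 43*49 - 228 = 2107 - 228 = 1879)
R(389, 68) - J = 4*68 - 1*1879 = 272 - 1879 = -1607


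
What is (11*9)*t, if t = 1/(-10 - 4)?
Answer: -99/14 ≈ -7.0714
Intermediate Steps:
t = -1/14 (t = 1/(-14) = -1/14 ≈ -0.071429)
(11*9)*t = (11*9)*(-1/14) = 99*(-1/14) = -99/14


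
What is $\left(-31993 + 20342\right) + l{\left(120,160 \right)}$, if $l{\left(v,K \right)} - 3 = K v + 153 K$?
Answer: $32032$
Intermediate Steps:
$l{\left(v,K \right)} = 3 + 153 K + K v$ ($l{\left(v,K \right)} = 3 + \left(K v + 153 K\right) = 3 + \left(153 K + K v\right) = 3 + 153 K + K v$)
$\left(-31993 + 20342\right) + l{\left(120,160 \right)} = \left(-31993 + 20342\right) + \left(3 + 153 \cdot 160 + 160 \cdot 120\right) = -11651 + \left(3 + 24480 + 19200\right) = -11651 + 43683 = 32032$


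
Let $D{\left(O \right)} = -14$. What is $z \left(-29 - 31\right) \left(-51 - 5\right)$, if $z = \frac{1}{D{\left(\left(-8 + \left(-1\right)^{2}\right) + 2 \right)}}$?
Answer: $-240$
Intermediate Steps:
$z = - \frac{1}{14}$ ($z = \frac{1}{-14} = - \frac{1}{14} \approx -0.071429$)
$z \left(-29 - 31\right) \left(-51 - 5\right) = - \frac{\left(-29 - 31\right) \left(-51 - 5\right)}{14} = - \frac{\left(-60\right) \left(-56\right)}{14} = \left(- \frac{1}{14}\right) 3360 = -240$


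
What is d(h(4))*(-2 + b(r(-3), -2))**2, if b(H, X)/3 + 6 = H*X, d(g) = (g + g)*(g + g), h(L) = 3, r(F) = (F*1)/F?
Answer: 24336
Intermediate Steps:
r(F) = 1 (r(F) = F/F = 1)
d(g) = 4*g**2 (d(g) = (2*g)*(2*g) = 4*g**2)
b(H, X) = -18 + 3*H*X (b(H, X) = -18 + 3*(H*X) = -18 + 3*H*X)
d(h(4))*(-2 + b(r(-3), -2))**2 = (4*3**2)*(-2 + (-18 + 3*1*(-2)))**2 = (4*9)*(-2 + (-18 - 6))**2 = 36*(-2 - 24)**2 = 36*(-26)**2 = 36*676 = 24336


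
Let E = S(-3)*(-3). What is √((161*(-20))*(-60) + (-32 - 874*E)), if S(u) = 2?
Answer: 2*√49603 ≈ 445.43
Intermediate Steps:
E = -6 (E = 2*(-3) = -6)
√((161*(-20))*(-60) + (-32 - 874*E)) = √((161*(-20))*(-60) + (-32 - 874*(-6))) = √(-3220*(-60) + (-32 + 5244)) = √(193200 + 5212) = √198412 = 2*√49603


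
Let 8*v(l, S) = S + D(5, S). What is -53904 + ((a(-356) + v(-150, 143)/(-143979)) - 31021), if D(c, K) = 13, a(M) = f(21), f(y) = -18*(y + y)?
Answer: -8224176479/95986 ≈ -85681.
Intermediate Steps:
f(y) = -36*y
a(M) = -756 (a(M) = -36*21 = -756)
v(l, S) = 13/8 + S/8 (v(l, S) = (S + 13)/8 = (13 + S)/8 = 13/8 + S/8)
-53904 + ((a(-356) + v(-150, 143)/(-143979)) - 31021) = -53904 + ((-756 + (13/8 + (⅛)*143)/(-143979)) - 31021) = -53904 + ((-756 + (13/8 + 143/8)*(-1/143979)) - 31021) = -53904 + ((-756 + (39/2)*(-1/143979)) - 31021) = -53904 + ((-756 - 13/95986) - 31021) = -53904 + (-72565429/95986 - 31021) = -53904 - 3050147135/95986 = -8224176479/95986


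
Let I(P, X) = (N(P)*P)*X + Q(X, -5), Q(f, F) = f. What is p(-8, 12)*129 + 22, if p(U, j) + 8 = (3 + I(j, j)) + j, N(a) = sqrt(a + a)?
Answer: 2473 + 37152*sqrt(6) ≈ 93477.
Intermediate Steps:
N(a) = sqrt(2)*sqrt(a) (N(a) = sqrt(2*a) = sqrt(2)*sqrt(a))
I(P, X) = X + X*sqrt(2)*P**(3/2) (I(P, X) = ((sqrt(2)*sqrt(P))*P)*X + X = (sqrt(2)*P**(3/2))*X + X = X*sqrt(2)*P**(3/2) + X = X + X*sqrt(2)*P**(3/2))
p(U, j) = -5 + j + j*(1 + sqrt(2)*j**(3/2)) (p(U, j) = -8 + ((3 + j*(1 + sqrt(2)*j**(3/2))) + j) = -8 + (3 + j + j*(1 + sqrt(2)*j**(3/2))) = -5 + j + j*(1 + sqrt(2)*j**(3/2)))
p(-8, 12)*129 + 22 = (-5 + 2*12 + sqrt(2)*12**(5/2))*129 + 22 = (-5 + 24 + sqrt(2)*(288*sqrt(3)))*129 + 22 = (-5 + 24 + 288*sqrt(6))*129 + 22 = (19 + 288*sqrt(6))*129 + 22 = (2451 + 37152*sqrt(6)) + 22 = 2473 + 37152*sqrt(6)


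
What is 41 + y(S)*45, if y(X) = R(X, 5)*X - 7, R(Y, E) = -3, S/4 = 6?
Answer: -3514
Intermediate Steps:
S = 24 (S = 4*6 = 24)
y(X) = -7 - 3*X (y(X) = -3*X - 7 = -7 - 3*X)
41 + y(S)*45 = 41 + (-7 - 3*24)*45 = 41 + (-7 - 72)*45 = 41 - 79*45 = 41 - 3555 = -3514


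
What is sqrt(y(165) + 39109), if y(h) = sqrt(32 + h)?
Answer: sqrt(39109 + sqrt(197)) ≈ 197.80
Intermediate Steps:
sqrt(y(165) + 39109) = sqrt(sqrt(32 + 165) + 39109) = sqrt(sqrt(197) + 39109) = sqrt(39109 + sqrt(197))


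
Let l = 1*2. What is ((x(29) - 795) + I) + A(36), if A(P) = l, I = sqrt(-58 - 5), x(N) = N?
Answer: -764 + 3*I*sqrt(7) ≈ -764.0 + 7.9373*I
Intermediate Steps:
l = 2
I = 3*I*sqrt(7) (I = sqrt(-63) = 3*I*sqrt(7) ≈ 7.9373*I)
A(P) = 2
((x(29) - 795) + I) + A(36) = ((29 - 795) + 3*I*sqrt(7)) + 2 = (-766 + 3*I*sqrt(7)) + 2 = -764 + 3*I*sqrt(7)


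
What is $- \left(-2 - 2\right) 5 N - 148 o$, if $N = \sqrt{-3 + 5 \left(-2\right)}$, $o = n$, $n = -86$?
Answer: $12728 + 20 i \sqrt{13} \approx 12728.0 + 72.111 i$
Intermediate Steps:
$o = -86$
$N = i \sqrt{13}$ ($N = \sqrt{-3 - 10} = \sqrt{-13} = i \sqrt{13} \approx 3.6056 i$)
$- \left(-2 - 2\right) 5 N - 148 o = - \left(-2 - 2\right) 5 i \sqrt{13} - -12728 = - \left(-4\right) 5 i \sqrt{13} + 12728 = \left(-1\right) \left(-20\right) i \sqrt{13} + 12728 = 20 i \sqrt{13} + 12728 = 12728 + 20 i \sqrt{13}$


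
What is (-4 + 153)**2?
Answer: 22201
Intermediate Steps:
(-4 + 153)**2 = 149**2 = 22201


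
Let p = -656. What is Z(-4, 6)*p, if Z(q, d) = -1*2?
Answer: 1312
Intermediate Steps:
Z(q, d) = -2
Z(-4, 6)*p = -2*(-656) = 1312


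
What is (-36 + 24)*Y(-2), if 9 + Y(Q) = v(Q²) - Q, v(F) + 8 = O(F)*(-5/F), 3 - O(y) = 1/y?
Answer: 885/4 ≈ 221.25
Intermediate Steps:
O(y) = 3 - 1/y
v(F) = -8 - 5*(3 - 1/F)/F (v(F) = -8 + (3 - 1/F)*(-5/F) = -8 - 5*(3 - 1/F)/F)
Y(Q) = -17 - Q - 15/Q² + 5/Q⁴ (Y(Q) = -9 + ((-8 - 15/Q² + 5/(Q²)²) - Q) = -9 + ((-8 - 15/Q² + 5/Q⁴) - Q) = -9 + (-8 - Q - 15/Q² + 5/Q⁴) = -17 - Q - 15/Q² + 5/Q⁴)
(-36 + 24)*Y(-2) = (-36 + 24)*(-17 - 1*(-2) - 15/(-2)² + 5/(-2)⁴) = -12*(-17 + 2 - 15*¼ + 5*(1/16)) = -12*(-17 + 2 - 15/4 + 5/16) = -12*(-295/16) = 885/4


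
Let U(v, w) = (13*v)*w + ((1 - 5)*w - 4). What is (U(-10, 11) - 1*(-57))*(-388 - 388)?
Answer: 1102696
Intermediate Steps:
U(v, w) = -4 - 4*w + 13*v*w (U(v, w) = 13*v*w + (-4*w - 4) = 13*v*w + (-4 - 4*w) = -4 - 4*w + 13*v*w)
(U(-10, 11) - 1*(-57))*(-388 - 388) = ((-4 - 4*11 + 13*(-10)*11) - 1*(-57))*(-388 - 388) = ((-4 - 44 - 1430) + 57)*(-776) = (-1478 + 57)*(-776) = -1421*(-776) = 1102696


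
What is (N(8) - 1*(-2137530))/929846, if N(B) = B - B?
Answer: 1068765/464923 ≈ 2.2988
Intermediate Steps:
N(B) = 0
(N(8) - 1*(-2137530))/929846 = (0 - 1*(-2137530))/929846 = (0 + 2137530)*(1/929846) = 2137530*(1/929846) = 1068765/464923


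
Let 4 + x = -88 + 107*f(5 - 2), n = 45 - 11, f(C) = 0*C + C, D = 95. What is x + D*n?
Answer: 3459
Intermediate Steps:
f(C) = C (f(C) = 0 + C = C)
n = 34
x = 229 (x = -4 + (-88 + 107*(5 - 2)) = -4 + (-88 + 107*3) = -4 + (-88 + 321) = -4 + 233 = 229)
x + D*n = 229 + 95*34 = 229 + 3230 = 3459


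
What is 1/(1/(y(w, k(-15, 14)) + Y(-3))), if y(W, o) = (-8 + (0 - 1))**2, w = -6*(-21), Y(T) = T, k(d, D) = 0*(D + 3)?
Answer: 78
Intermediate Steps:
k(d, D) = 0 (k(d, D) = 0*(3 + D) = 0)
w = 126
y(W, o) = 81 (y(W, o) = (-8 - 1)**2 = (-9)**2 = 81)
1/(1/(y(w, k(-15, 14)) + Y(-3))) = 1/(1/(81 - 3)) = 1/(1/78) = 78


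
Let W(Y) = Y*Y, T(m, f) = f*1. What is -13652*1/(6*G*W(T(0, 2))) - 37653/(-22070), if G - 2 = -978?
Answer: 147910439/64620960 ≈ 2.2889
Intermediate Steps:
T(m, f) = f
W(Y) = Y²
G = -976 (G = 2 - 978 = -976)
-13652*1/(6*G*W(T(0, 2))) - 37653/(-22070) = -13652/(((2*3)*2²)*(-976)) - 37653/(-22070) = -13652/((6*4)*(-976)) - 37653*(-1/22070) = -13652/(24*(-976)) + 37653/22070 = -13652/(-23424) + 37653/22070 = -13652*(-1/23424) + 37653/22070 = 3413/5856 + 37653/22070 = 147910439/64620960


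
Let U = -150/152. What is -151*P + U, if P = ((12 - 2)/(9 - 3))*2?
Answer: -114985/228 ≈ -504.32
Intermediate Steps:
U = -75/76 (U = -150*1/152 = -75/76 ≈ -0.98684)
P = 10/3 (P = (10/6)*2 = (10*(⅙))*2 = (5/3)*2 = 10/3 ≈ 3.3333)
-151*P + U = -151*10/3 - 75/76 = -1510/3 - 75/76 = -114985/228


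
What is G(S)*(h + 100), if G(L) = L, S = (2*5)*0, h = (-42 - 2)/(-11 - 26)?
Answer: 0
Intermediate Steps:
h = 44/37 (h = -44/(-37) = -44*(-1/37) = 44/37 ≈ 1.1892)
S = 0 (S = 10*0 = 0)
G(S)*(h + 100) = 0*(44/37 + 100) = 0*(3744/37) = 0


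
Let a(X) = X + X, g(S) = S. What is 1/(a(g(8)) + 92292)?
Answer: 1/92308 ≈ 1.0833e-5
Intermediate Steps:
a(X) = 2*X
1/(a(g(8)) + 92292) = 1/(2*8 + 92292) = 1/(16 + 92292) = 1/92308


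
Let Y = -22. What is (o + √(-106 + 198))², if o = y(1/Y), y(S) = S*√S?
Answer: 979615/10648 - I*√506/121 ≈ 92.0 - 0.1859*I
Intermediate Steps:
y(S) = S^(3/2)
o = -I*√22/484 (o = (1/(-22))^(3/2) = (-1/22)^(3/2) = -I*√22/484 ≈ -0.0096909*I)
(o + √(-106 + 198))² = (-I*√22/484 + √(-106 + 198))² = (-I*√22/484 + √92)² = (-I*√22/484 + 2*√23)² = (2*√23 - I*√22/484)²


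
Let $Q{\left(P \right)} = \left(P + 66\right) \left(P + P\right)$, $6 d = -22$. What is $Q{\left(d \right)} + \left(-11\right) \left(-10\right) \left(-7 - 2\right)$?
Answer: $- \frac{13024}{9} \approx -1447.1$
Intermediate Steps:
$d = - \frac{11}{3}$ ($d = \frac{1}{6} \left(-22\right) = - \frac{11}{3} \approx -3.6667$)
$Q{\left(P \right)} = 2 P \left(66 + P\right)$ ($Q{\left(P \right)} = \left(66 + P\right) 2 P = 2 P \left(66 + P\right)$)
$Q{\left(d \right)} + \left(-11\right) \left(-10\right) \left(-7 - 2\right) = 2 \left(- \frac{11}{3}\right) \left(66 - \frac{11}{3}\right) + \left(-11\right) \left(-10\right) \left(-7 - 2\right) = 2 \left(- \frac{11}{3}\right) \frac{187}{3} + 110 \left(-7 - 2\right) = - \frac{4114}{9} + 110 \left(-9\right) = - \frac{4114}{9} - 990 = - \frac{13024}{9}$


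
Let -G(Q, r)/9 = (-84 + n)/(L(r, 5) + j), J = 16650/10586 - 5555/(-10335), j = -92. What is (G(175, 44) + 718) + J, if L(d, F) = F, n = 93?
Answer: 228770776361/317278299 ≈ 721.04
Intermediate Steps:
J = 23088298/10940631 (J = 16650*(1/10586) - 5555*(-1/10335) = 8325/5293 + 1111/2067 = 23088298/10940631 ≈ 2.1103)
G(Q, r) = 27/29 (G(Q, r) = -9*(-84 + 93)/(5 - 92) = -81/(-87) = -81*(-1)/87 = -9*(-3/29) = 27/29)
(G(175, 44) + 718) + J = (27/29 + 718) + 23088298/10940631 = 20849/29 + 23088298/10940631 = 228770776361/317278299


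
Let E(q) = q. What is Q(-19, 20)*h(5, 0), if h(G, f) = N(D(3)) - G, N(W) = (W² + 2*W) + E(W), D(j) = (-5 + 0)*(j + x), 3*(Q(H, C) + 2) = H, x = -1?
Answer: -1625/3 ≈ -541.67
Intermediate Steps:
Q(H, C) = -2 + H/3
D(j) = 5 - 5*j (D(j) = (-5 + 0)*(j - 1) = -5*(-1 + j) = 5 - 5*j)
N(W) = W² + 3*W (N(W) = (W² + 2*W) + W = W² + 3*W)
h(G, f) = 70 - G (h(G, f) = (5 - 5*3)*(3 + (5 - 5*3)) - G = (5 - 15)*(3 + (5 - 15)) - G = -10*(3 - 10) - G = -10*(-7) - G = 70 - G)
Q(-19, 20)*h(5, 0) = (-2 + (⅓)*(-19))*(70 - 1*5) = (-2 - 19/3)*(70 - 5) = -25/3*65 = -1625/3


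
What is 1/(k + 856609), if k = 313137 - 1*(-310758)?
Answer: 1/1480504 ≈ 6.7545e-7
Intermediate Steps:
k = 623895 (k = 313137 + 310758 = 623895)
1/(k + 856609) = 1/(623895 + 856609) = 1/1480504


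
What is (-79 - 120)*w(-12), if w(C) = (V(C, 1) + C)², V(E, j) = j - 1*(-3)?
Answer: -12736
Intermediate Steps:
V(E, j) = 3 + j (V(E, j) = j + 3 = 3 + j)
w(C) = (4 + C)² (w(C) = ((3 + 1) + C)² = (4 + C)²)
(-79 - 120)*w(-12) = (-79 - 120)*(4 - 12)² = -199*(-8)² = -199*64 = -12736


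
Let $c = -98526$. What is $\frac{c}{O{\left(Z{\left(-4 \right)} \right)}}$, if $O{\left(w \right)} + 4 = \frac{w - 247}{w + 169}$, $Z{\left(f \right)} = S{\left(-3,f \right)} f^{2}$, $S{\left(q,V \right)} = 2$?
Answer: $\frac{19803726}{1019} \approx 19434.0$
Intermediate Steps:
$Z{\left(f \right)} = 2 f^{2}$
$O{\left(w \right)} = -4 + \frac{-247 + w}{169 + w}$ ($O{\left(w \right)} = -4 + \frac{w - 247}{w + 169} = -4 + \frac{-247 + w}{169 + w}$)
$\frac{c}{O{\left(Z{\left(-4 \right)} \right)}} = - \frac{98526}{\frac{1}{169 + 2 \left(-4\right)^{2}} \left(-923 - 3 \cdot 2 \left(-4\right)^{2}\right)} = - \frac{98526}{\frac{1}{169 + 2 \cdot 16} \left(-923 - 3 \cdot 2 \cdot 16\right)} = - \frac{98526}{\frac{1}{169 + 32} \left(-923 - 96\right)} = - \frac{98526}{\frac{1}{201} \left(-923 - 96\right)} = - \frac{98526}{\frac{1}{201} \left(-1019\right)} = - \frac{98526}{- \frac{1019}{201}} = \left(-98526\right) \left(- \frac{201}{1019}\right) = \frac{19803726}{1019}$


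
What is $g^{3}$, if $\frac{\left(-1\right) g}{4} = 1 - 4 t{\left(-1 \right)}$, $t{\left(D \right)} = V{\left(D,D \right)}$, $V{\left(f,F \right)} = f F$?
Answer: $1728$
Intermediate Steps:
$V{\left(f,F \right)} = F f$
$t{\left(D \right)} = D^{2}$ ($t{\left(D \right)} = D D = D^{2}$)
$g = 12$ ($g = - 4 \left(1 - 4 \left(-1\right)^{2}\right) = - 4 \left(1 - 4\right) = \left(-4\right) \left(-3\right) = 12$)
$g^{3} = 12^{3} = 1728$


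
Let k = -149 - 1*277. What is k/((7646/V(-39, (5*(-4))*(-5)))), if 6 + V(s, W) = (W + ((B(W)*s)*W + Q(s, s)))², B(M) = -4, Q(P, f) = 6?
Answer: -52542505590/3823 ≈ -1.3744e+7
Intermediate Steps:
V(s, W) = -6 + (6 + W - 4*W*s)² (V(s, W) = -6 + (W + ((-4*s)*W + 6))² = -6 + (W + (-4*W*s + 6))² = -6 + (W + (6 - 4*W*s))² = -6 + (6 + W - 4*W*s)²)
k = -426 (k = -149 - 277 = -426)
k/((7646/V(-39, (5*(-4))*(-5)))) = -(-1278/3823 + 213*(6 + (5*(-4))*(-5) - 4*(5*(-4))*(-5)*(-39))²/3823) = -(-1278/3823 + 213*(6 - 20*(-5) - 4*(-20*(-5))*(-39))²/3823) = -(-1278/3823 + 213*(6 + 100 - 4*100*(-39))²/3823) = -(-1278/3823 + 213*(6 + 100 + 15600)²/3823) = -426/(7646/(-6 + 15706²)) = -426/(7646/(-6 + 246678436)) = -426/(7646/246678430) = -426/(7646*(1/246678430)) = -426/3823/123339215 = -426*123339215/3823 = -52542505590/3823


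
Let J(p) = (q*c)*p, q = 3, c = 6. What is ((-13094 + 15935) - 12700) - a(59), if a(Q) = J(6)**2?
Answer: -21523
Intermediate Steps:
J(p) = 18*p (J(p) = (3*6)*p = 18*p)
a(Q) = 11664 (a(Q) = (18*6)**2 = 108**2 = 11664)
((-13094 + 15935) - 12700) - a(59) = ((-13094 + 15935) - 12700) - 1*11664 = (2841 - 12700) - 11664 = -9859 - 11664 = -21523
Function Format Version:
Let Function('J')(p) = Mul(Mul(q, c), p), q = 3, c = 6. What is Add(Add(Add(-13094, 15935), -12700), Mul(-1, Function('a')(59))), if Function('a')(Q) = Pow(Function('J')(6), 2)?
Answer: -21523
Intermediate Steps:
Function('J')(p) = Mul(18, p) (Function('J')(p) = Mul(Mul(3, 6), p) = Mul(18, p))
Function('a')(Q) = 11664 (Function('a')(Q) = Pow(Mul(18, 6), 2) = Pow(108, 2) = 11664)
Add(Add(Add(-13094, 15935), -12700), Mul(-1, Function('a')(59))) = Add(Add(Add(-13094, 15935), -12700), Mul(-1, 11664)) = Add(Add(2841, -12700), -11664) = Add(-9859, -11664) = -21523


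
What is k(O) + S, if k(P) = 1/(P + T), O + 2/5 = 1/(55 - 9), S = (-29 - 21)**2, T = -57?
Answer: 32992270/13197 ≈ 2500.0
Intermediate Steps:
S = 2500 (S = (-50)**2 = 2500)
O = -87/230 (O = -2/5 + 1/(55 - 9) = -2/5 + 1/46 = -87/230 ≈ -0.37826)
k(P) = 1/(-57 + P) (k(P) = 1/(P - 57) = 1/(-57 + P))
k(O) + S = 1/(-57 - 87/230) + 2500 = 1/(-13197/230) + 2500 = -230/13197 + 2500 = 32992270/13197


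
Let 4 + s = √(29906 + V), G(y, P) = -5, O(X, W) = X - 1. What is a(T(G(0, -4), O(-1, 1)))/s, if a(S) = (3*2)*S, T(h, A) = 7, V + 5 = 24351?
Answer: 6/1937 + 9*√1507/1937 ≈ 0.18347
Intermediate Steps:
V = 24346 (V = -5 + 24351 = 24346)
O(X, W) = -1 + X
a(S) = 6*S
s = -4 + 6*√1507 (s = -4 + √(29906 + 24346) = -4 + √54252 = -4 + 6*√1507 ≈ 228.92)
a(T(G(0, -4), O(-1, 1)))/s = (6*7)/(-4 + 6*√1507) = 42/(-4 + 6*√1507)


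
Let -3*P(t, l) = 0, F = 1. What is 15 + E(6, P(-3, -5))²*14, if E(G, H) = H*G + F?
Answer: 29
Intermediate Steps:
P(t, l) = 0 (P(t, l) = -⅓*0 = 0)
E(G, H) = 1 + G*H (E(G, H) = H*G + 1 = G*H + 1 = 1 + G*H)
15 + E(6, P(-3, -5))²*14 = 15 + (1 + 6*0)²*14 = 15 + (1 + 0)²*14 = 15 + 1²*14 = 15 + 1*14 = 15 + 14 = 29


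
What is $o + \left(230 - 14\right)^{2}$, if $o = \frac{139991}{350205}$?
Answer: $\frac{16339304471}{350205} \approx 46656.0$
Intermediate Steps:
$o = \frac{139991}{350205}$ ($o = 139991 \cdot \frac{1}{350205} = \frac{139991}{350205} \approx 0.39974$)
$o + \left(230 - 14\right)^{2} = \frac{139991}{350205} + \left(230 - 14\right)^{2} = \frac{139991}{350205} + 216^{2} = \frac{139991}{350205} + 46656 = \frac{16339304471}{350205}$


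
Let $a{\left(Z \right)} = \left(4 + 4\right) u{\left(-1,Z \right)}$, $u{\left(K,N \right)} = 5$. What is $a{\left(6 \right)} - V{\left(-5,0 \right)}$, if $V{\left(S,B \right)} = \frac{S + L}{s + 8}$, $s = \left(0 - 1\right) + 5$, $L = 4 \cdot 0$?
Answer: $\frac{485}{12} \approx 40.417$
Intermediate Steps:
$L = 0$
$a{\left(Z \right)} = 40$ ($a{\left(Z \right)} = \left(4 + 4\right) 5 = 8 \cdot 5 = 40$)
$s = 4$ ($s = -1 + 5 = 4$)
$V{\left(S,B \right)} = \frac{S}{12}$ ($V{\left(S,B \right)} = \frac{S + 0}{4 + 8} = \frac{S}{12}$)
$a{\left(6 \right)} - V{\left(-5,0 \right)} = 40 - \frac{1}{12} \left(-5\right) = 40 - - \frac{5}{12} = 40 + \frac{5}{12} = \frac{485}{12}$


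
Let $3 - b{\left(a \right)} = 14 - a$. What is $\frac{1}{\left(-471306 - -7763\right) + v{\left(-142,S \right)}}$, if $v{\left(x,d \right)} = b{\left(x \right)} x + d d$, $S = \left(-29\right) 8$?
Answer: $- \frac{1}{387993} \approx -2.5774 \cdot 10^{-6}$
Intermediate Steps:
$b{\left(a \right)} = -11 + a$ ($b{\left(a \right)} = 3 - \left(14 - a\right) = 3 + \left(-14 + a\right) = -11 + a$)
$S = -232$
$v{\left(x,d \right)} = d^{2} + x \left(-11 + x\right)$ ($v{\left(x,d \right)} = \left(-11 + x\right) x + d d = x \left(-11 + x\right) + d^{2} = d^{2} + x \left(-11 + x\right)$)
$\frac{1}{\left(-471306 - -7763\right) + v{\left(-142,S \right)}} = \frac{1}{\left(-471306 - -7763\right) + \left(\left(-232\right)^{2} - 142 \left(-11 - 142\right)\right)} = \frac{1}{\left(-471306 + 7763\right) + \left(53824 - -21726\right)} = \frac{1}{-463543 + \left(53824 + 21726\right)} = \frac{1}{-463543 + 75550} = \frac{1}{-387993} = - \frac{1}{387993}$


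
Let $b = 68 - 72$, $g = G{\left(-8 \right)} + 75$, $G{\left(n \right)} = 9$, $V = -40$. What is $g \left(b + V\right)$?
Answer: $-3696$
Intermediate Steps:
$g = 84$ ($g = 9 + 75 = 84$)
$b = -4$ ($b = 68 - 72 = -4$)
$g \left(b + V\right) = 84 \left(-4 - 40\right) = 84 \left(-44\right) = -3696$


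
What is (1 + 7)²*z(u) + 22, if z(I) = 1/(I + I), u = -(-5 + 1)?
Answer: 30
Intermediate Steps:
u = 4 (u = -1*(-4) = 4)
z(I) = 1/(2*I)
(1 + 7)²*z(u) + 22 = (1 + 7)²*((½)/4) + 22 = 8²*((½)*(¼)) + 22 = 64*(⅛) + 22 = 8 + 22 = 30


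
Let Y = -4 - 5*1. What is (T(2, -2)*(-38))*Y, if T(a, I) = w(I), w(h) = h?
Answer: -684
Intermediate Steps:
T(a, I) = I
Y = -9 (Y = -4 - 5 = -9)
(T(2, -2)*(-38))*Y = -2*(-38)*(-9) = 76*(-9) = -684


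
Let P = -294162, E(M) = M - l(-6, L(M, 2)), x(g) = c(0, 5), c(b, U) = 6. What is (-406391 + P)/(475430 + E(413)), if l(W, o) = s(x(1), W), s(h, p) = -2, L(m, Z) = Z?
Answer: -700553/475845 ≈ -1.4722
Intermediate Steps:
x(g) = 6
l(W, o) = -2
E(M) = 2 + M (E(M) = M - 1*(-2) = M + 2 = 2 + M)
(-406391 + P)/(475430 + E(413)) = (-406391 - 294162)/(475430 + (2 + 413)) = -700553/(475430 + 415) = -700553/475845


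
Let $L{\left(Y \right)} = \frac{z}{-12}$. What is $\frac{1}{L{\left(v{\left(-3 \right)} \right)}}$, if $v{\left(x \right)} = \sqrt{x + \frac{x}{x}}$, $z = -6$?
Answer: $2$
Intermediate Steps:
$v{\left(x \right)} = \sqrt{1 + x}$ ($v{\left(x \right)} = \sqrt{x + 1} = \sqrt{1 + x}$)
$L{\left(Y \right)} = \frac{1}{2}$ ($L{\left(Y \right)} = - \frac{6}{-12} = \left(-6\right) \left(- \frac{1}{12}\right) = \frac{1}{2}$)
$\frac{1}{L{\left(v{\left(-3 \right)} \right)}} = \frac{1}{\frac{1}{2}} = 2$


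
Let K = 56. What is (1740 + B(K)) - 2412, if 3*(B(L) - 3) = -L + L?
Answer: -669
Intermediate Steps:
B(L) = 3 (B(L) = 3 + (-L + L)/3 = 3 + (⅓)*0 = 3 + 0 = 3)
(1740 + B(K)) - 2412 = (1740 + 3) - 2412 = 1743 - 2412 = -669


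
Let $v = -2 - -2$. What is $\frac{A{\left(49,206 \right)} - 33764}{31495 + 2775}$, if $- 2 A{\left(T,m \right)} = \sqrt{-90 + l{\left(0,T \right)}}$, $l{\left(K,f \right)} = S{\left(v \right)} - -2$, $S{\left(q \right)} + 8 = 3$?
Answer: $- \frac{734}{745} - \frac{i \sqrt{93}}{68540} \approx -0.98524 - 0.0001407 i$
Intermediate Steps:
$v = 0$ ($v = -2 + 2 = 0$)
$S{\left(q \right)} = -5$ ($S{\left(q \right)} = -8 + 3 = -5$)
$l{\left(K,f \right)} = -3$ ($l{\left(K,f \right)} = -5 - -2 = -5 + 2 = -3$)
$A{\left(T,m \right)} = - \frac{i \sqrt{93}}{2}$ ($A{\left(T,m \right)} = - \frac{\sqrt{-90 - 3}}{2} = - \frac{\sqrt{-93}}{2} = - \frac{i \sqrt{93}}{2}$)
$\frac{A{\left(49,206 \right)} - 33764}{31495 + 2775} = \frac{- \frac{i \sqrt{93}}{2} - 33764}{31495 + 2775} = \frac{-33764 - \frac{i \sqrt{93}}{2}}{34270} = \left(-33764 - \frac{i \sqrt{93}}{2}\right) \frac{1}{34270} = - \frac{734}{745} - \frac{i \sqrt{93}}{68540}$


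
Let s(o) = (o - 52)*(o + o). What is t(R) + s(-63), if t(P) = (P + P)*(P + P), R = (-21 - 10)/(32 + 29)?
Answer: 53921134/3721 ≈ 14491.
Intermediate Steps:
s(o) = 2*o*(-52 + o) (s(o) = (-52 + o)*(2*o) = 2*o*(-52 + o))
R = -31/61 ≈ -0.50820
t(P) = 4*P² (t(P) = (2*P)*(2*P) = 4*P²)
t(R) + s(-63) = 4*(-31/61)² + 2*(-63)*(-52 - 63) = 4*(961/3721) + 2*(-63)*(-115) = 3844/3721 + 14490 = 53921134/3721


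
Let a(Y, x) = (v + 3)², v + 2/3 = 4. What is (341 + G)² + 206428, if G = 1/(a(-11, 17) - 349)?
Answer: 2494007172041/7728400 ≈ 3.2271e+5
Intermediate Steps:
v = 10/3 (v = -⅔ + 4 = 10/3 ≈ 3.3333)
a(Y, x) = 361/9 (a(Y, x) = (10/3 + 3)² = (19/3)² = 361/9)
G = -9/2780 (G = 1/(361/9 - 349) = 1/(-2780/9) = -9/2780 ≈ -0.0032374)
(341 + G)² + 206428 = (341 - 9/2780)² + 206428 = (947971/2780)² + 206428 = 898649016841/7728400 + 206428 = 2494007172041/7728400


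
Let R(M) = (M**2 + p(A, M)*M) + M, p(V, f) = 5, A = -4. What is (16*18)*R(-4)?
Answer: -2304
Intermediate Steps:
R(M) = M**2 + 6*M (R(M) = (M**2 + 5*M) + M = M**2 + 6*M)
(16*18)*R(-4) = (16*18)*(-4*(6 - 4)) = 288*(-4*2) = 288*(-8) = -2304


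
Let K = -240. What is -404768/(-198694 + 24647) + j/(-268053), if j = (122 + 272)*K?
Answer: 41652387008/15551273497 ≈ 2.6784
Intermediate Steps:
j = -94560 (j = (122 + 272)*(-240) = 394*(-240) = -94560)
-404768/(-198694 + 24647) + j/(-268053) = -404768/(-198694 + 24647) - 94560/(-268053) = -404768/(-174047) - 94560*(-1/268053) = -404768*(-1/174047) + 31520/89351 = 404768/174047 + 31520/89351 = 41652387008/15551273497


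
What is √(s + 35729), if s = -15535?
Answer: √20194 ≈ 142.11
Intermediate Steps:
√(s + 35729) = √(-15535 + 35729) = √20194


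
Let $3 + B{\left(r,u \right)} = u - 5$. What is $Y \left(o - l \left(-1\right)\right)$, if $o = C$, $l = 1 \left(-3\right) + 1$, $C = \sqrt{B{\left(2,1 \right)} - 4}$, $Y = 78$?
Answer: $-156 + 78 i \sqrt{11} \approx -156.0 + 258.7 i$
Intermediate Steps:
$B{\left(r,u \right)} = -8 + u$ ($B{\left(r,u \right)} = -3 + \left(u - 5\right) = -3 + \left(-5 + u\right) = -8 + u$)
$C = i \sqrt{11}$ ($C = \sqrt{\left(-8 + 1\right) - 4} = \sqrt{-7 - 4} = \sqrt{-11} = i \sqrt{11} \approx 3.3166 i$)
$l = -2$ ($l = -3 + 1 = -2$)
$o = i \sqrt{11} \approx 3.3166 i$
$Y \left(o - l \left(-1\right)\right) = 78 \left(i \sqrt{11} - \left(-2\right) \left(-1\right)\right) = 78 \left(i \sqrt{11} - 2\right) = 78 \left(-2 + i \sqrt{11}\right) = -156 + 78 i \sqrt{11}$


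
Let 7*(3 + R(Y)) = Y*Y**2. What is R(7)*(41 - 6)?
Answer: 1610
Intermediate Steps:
R(Y) = -3 + Y**3/7 (R(Y) = -3 + (Y*Y**2)/7 = -3 + Y**3/7)
R(7)*(41 - 6) = (-3 + (1/7)*7**3)*(41 - 6) = (-3 + (1/7)*343)*35 = (-3 + 49)*35 = 46*35 = 1610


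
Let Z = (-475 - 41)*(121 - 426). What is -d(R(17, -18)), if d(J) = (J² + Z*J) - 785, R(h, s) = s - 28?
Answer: 7238149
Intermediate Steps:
R(h, s) = -28 + s
Z = 157380 (Z = -516*(-305) = 157380)
d(J) = -785 + J² + 157380*J (d(J) = (J² + 157380*J) - 785 = -785 + J² + 157380*J)
-d(R(17, -18)) = -(-785 + (-28 - 18)² + 157380*(-28 - 18)) = -(-785 + (-46)² + 157380*(-46)) = -(-785 + 2116 - 7239480) = -1*(-7238149) = 7238149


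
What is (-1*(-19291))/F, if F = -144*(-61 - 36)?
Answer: 19291/13968 ≈ 1.3811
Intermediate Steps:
F = 13968 (F = -144*(-97) = 13968)
(-1*(-19291))/F = -1*(-19291)/13968 = 19291*(1/13968) = 19291/13968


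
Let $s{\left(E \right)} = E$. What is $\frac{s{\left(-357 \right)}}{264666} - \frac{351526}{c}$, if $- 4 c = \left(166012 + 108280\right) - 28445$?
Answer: $\frac{17717150185}{3098444862} \approx 5.7181$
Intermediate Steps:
$c = - \frac{245847}{4}$ ($c = - \frac{\left(166012 + 108280\right) - 28445}{4} = - \frac{274292 - 28445}{4} = \left(- \frac{1}{4}\right) 245847 = - \frac{245847}{4} \approx -61462.0$)
$\frac{s{\left(-357 \right)}}{264666} - \frac{351526}{c} = - \frac{357}{264666} - \frac{351526}{- \frac{245847}{4}} = \left(-357\right) \frac{1}{264666} - - \frac{200872}{35121} = - \frac{119}{88222} + \frac{200872}{35121} = \frac{17717150185}{3098444862}$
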